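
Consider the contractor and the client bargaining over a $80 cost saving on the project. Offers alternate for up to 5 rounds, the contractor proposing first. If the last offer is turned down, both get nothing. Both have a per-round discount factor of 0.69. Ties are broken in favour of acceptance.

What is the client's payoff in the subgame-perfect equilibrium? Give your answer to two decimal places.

25.26

Solve by backward induction from round 5.
Round 5 (the contractor proposes): the client will accept anything ≥ 0, so the contractor offers 0 and keeps 80.
Round 4 (the client proposes): the contractor can get 80 next round, worth 0.69 × 80 = 55.2 now, so the client offers 55.2, keeping 24.8.
Round 3 (the contractor proposes): the client can get 24.8 next round, worth 0.69 × 24.8 = 17.112 now; the contractor offers that and keeps 62.888.
Round 2 (the client proposes): the contractor can get 62.888 next round, worth 0.69 × 62.888 = 43.39272 now. The client offers 43.39272 and keeps 80 − 43.39272 = 36.60728.
Round 1 (the contractor proposes): the client can get 36.60728 next round, worth 0.69 × 36.60728 = 25.2590232 now; the contractor offers that and keeps 54.7409768.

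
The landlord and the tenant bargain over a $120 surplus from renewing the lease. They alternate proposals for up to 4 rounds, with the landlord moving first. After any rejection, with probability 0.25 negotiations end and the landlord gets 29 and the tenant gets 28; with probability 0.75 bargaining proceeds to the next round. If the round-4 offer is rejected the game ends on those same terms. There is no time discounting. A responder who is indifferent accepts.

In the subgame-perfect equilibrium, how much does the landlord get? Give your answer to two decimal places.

By backward induction:
Round 4 (the tenant proposes): the landlord gets 29 if talks fail, so the tenant offers 29 and keeps 91.
Round 3 (the landlord proposes): rejecting gives the tenant an expected 0.75 × 91 + 0.25 × 28 = 75.25; the landlord offers that and keeps 44.75.
Round 2 (the tenant proposes): rejecting gives the landlord an expected 0.75 × 44.75 + 0.25 × 29 = 40.8125, so the tenant offers 40.8125, keeping 79.1875.
Round 1 (the landlord proposes): rejecting gives the tenant an expected 0.75 × 79.1875 + 0.25 × 28 = 66.390625, so the landlord offers 66.390625, keeping 53.609375.

53.61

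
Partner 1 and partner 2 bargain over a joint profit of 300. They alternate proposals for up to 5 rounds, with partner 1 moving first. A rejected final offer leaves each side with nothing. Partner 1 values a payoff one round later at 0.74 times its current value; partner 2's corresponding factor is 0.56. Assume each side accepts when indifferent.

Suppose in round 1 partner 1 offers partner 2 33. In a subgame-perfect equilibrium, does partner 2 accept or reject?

Round 5 (partner 1 proposes): rejection yields 0 for partner 2; partner 1 offers 0 and keeps 300.
Round 4 (partner 2 proposes): partner 1 can get 300 next round, worth 0.74 × 300 = 222 now; partner 2 offers that and keeps 78.
Round 3 (partner 1 proposes): partner 2 can get 78 next round, worth 0.56 × 78 = 43.68 now, so partner 1 offers 43.68, keeping 256.32.
Round 2 (partner 2 proposes): partner 1 can get 256.32 next round, worth 0.74 × 256.32 = 189.6768 now. Partner 2 offers 189.6768 and keeps 300 − 189.6768 = 110.3232.
So by rejecting in round 1, partner 2 gets 110.3232 next round, worth 0.56 × 110.3232 = 61.780992 now.
Offer 33 < 61.780992, so partner 2 rejects.

Reject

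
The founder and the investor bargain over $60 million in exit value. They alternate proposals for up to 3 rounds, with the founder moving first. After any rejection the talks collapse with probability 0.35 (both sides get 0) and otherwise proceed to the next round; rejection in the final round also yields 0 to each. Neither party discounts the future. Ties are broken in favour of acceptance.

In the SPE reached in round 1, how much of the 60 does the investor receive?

13.65

Round 3 (the founder proposes): the investor will accept anything ≥ 0, so the founder offers 0 and keeps 60.
Round 2 (the investor proposes): rejecting gives the founder an expected 0.65 × 60 = 39. The investor offers 39 and keeps 60 − 39 = 21.
Round 1 (the founder proposes): rejecting gives the investor an expected 0.65 × 21 = 13.65. The founder offers 13.65 and keeps 60 − 13.65 = 46.35.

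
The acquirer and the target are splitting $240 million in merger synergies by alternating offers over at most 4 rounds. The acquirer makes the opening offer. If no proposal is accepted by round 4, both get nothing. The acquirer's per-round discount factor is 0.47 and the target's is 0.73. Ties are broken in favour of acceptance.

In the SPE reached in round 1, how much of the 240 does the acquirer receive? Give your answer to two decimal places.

87.03

Round 4 (the target proposes): rejection yields 0 for the acquirer; the target offers 0 and keeps 240.
Round 3 (the acquirer proposes): the target can get 240 next round, worth 0.73 × 240 = 175.2 now, so the acquirer offers 175.2, keeping 64.8.
Round 2 (the target proposes): the acquirer can get 64.8 next round, worth 0.47 × 64.8 = 30.456 now. The target offers 30.456 and keeps 240 − 30.456 = 209.544.
Round 1 (the acquirer proposes): the target can get 209.544 next round, worth 0.73 × 209.544 = 152.96712 now; the acquirer offers that and keeps 87.03288.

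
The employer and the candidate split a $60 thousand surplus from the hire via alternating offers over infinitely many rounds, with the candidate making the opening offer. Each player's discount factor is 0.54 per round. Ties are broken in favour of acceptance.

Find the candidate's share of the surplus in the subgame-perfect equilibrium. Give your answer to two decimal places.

When the candidate proposes, the employer accepts any offer worth at least 0.54 times what the employer would get by proposing next round; and vice versa.
This gives x = 60 − 0.54y and y = 60 − 0.54x, where x and y are each side's share when it proposes.
Hence (1 − 0.54·0.54)x = 60(1 − 0.54), i.e. 0.7084·x = 27.6.
x ≈ 38.9610; the employer's share is 60 − x ≈ 21.0390.

38.96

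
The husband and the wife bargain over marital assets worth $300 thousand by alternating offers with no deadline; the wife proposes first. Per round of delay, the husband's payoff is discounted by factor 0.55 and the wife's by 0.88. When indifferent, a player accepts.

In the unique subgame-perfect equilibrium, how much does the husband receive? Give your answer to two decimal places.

Let x be the wife's share when the wife proposes and y be the husband's share when the husband proposes.
The husband accepts iff offered ≥ 0.55·y, so x = 300 − 0.55y. Symmetrically y = 300 − 0.88x.
Substituting: x = 300 − 0.55(300 − 0.88x), giving x(1 − 0.88·0.55) = 300(1 − 0.55).
So x = 300 × 0.45 / 0.516 ≈ 261.6279, and the husband receives 300 − x ≈ 38.3721.

38.37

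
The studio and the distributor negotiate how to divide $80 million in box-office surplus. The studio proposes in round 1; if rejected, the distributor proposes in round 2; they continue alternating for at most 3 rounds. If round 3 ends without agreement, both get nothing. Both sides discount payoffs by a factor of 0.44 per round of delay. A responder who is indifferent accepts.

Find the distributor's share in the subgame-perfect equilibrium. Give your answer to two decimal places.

Round 3 (the studio proposes): the distributor will accept anything ≥ 0, so the studio offers 0 and keeps 80.
Round 2 (the distributor proposes): the studio can get 80 next round, worth 0.44 × 80 = 35.2 now; the distributor offers that and keeps 44.8.
Round 1 (the studio proposes): the distributor can get 44.8 next round, worth 0.44 × 44.8 = 19.712 now; the studio offers that and keeps 60.288.

19.71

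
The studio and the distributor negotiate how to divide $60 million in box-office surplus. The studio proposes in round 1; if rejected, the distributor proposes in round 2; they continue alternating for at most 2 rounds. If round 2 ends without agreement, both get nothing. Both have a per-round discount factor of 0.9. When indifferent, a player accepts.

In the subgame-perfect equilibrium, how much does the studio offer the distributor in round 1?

54

Work backward from the last round.
Round 2 (the distributor proposes): rejection yields 0 for the studio; the distributor offers 0 and keeps 60.
Round 1 (the studio proposes): the distributor can get 60 next round, worth 0.9 × 60 = 54 now; the studio offers that and keeps 6.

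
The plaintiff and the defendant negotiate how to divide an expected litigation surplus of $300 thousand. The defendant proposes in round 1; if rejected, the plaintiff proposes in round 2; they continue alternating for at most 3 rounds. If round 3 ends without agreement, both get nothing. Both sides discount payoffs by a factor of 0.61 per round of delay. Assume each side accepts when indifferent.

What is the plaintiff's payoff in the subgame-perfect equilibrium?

71.37

Round 3 (the defendant proposes): the plaintiff will accept anything ≥ 0, so the defendant offers 0 and keeps 300.
Round 2 (the plaintiff proposes): the defendant can get 300 next round, worth 0.61 × 300 = 183 now; the plaintiff offers that and keeps 117.
Round 1 (the defendant proposes): the plaintiff can get 117 next round, worth 0.61 × 117 = 71.37 now; the defendant offers that and keeps 228.63.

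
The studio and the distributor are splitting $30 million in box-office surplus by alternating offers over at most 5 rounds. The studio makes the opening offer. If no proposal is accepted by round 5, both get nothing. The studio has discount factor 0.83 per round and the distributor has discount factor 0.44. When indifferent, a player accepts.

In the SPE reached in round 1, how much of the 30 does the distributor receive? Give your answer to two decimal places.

By backward induction:
Round 5 (the studio proposes): rejection yields 0 for the distributor; the studio offers 0 and keeps 30.
Round 4 (the distributor proposes): the studio can get 30 next round, worth 0.83 × 30 = 24.9 now; the distributor offers that and keeps 5.1.
Round 3 (the studio proposes): the distributor can get 5.1 next round, worth 0.44 × 5.1 = 2.244 now; the studio offers that and keeps 27.756.
Round 2 (the distributor proposes): the studio can get 27.756 next round, worth 0.83 × 27.756 = 23.03748 now. The distributor offers 23.03748 and keeps 30 − 23.03748 = 6.96252.
Round 1 (the studio proposes): the distributor can get 6.96252 next round, worth 0.44 × 6.96252 = 3.0635088 now, so the studio offers 3.0635088, keeping 26.9364912.

3.06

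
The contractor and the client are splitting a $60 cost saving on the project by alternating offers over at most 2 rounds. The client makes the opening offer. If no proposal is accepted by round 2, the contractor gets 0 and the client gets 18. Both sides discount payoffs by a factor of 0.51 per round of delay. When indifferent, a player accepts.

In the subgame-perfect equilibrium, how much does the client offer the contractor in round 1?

Solve by backward induction from round 2.
Round 2 (the contractor proposes): the client gets 18 if talks fail, so the contractor offers 18 and keeps 42.
Round 1 (the client proposes): the contractor can get 42 next round, worth 0.51 × 42 = 21.42 now; the client offers that and keeps 38.58.

21.42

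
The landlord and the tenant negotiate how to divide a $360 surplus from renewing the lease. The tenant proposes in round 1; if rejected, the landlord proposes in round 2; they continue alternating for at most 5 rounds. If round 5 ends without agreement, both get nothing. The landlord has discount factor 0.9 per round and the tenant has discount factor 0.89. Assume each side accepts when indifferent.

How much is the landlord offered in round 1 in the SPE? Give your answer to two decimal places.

64.19

Round 5 (the tenant proposes): rejection yields 0 for the landlord; the tenant offers 0 and keeps 360.
Round 4 (the landlord proposes): the tenant can get 360 next round, worth 0.89 × 360 = 320.4 now. The landlord offers 320.4 and keeps 360 − 320.4 = 39.6.
Round 3 (the tenant proposes): the landlord can get 39.6 next round, worth 0.9 × 39.6 = 35.64 now, so the tenant offers 35.64, keeping 324.36.
Round 2 (the landlord proposes): the tenant can get 324.36 next round, worth 0.89 × 324.36 = 288.6804 now, so the landlord offers 288.6804, keeping 71.3196.
Round 1 (the tenant proposes): the landlord can get 71.3196 next round, worth 0.9 × 71.3196 = 64.18764 now; the tenant offers that and keeps 295.81236.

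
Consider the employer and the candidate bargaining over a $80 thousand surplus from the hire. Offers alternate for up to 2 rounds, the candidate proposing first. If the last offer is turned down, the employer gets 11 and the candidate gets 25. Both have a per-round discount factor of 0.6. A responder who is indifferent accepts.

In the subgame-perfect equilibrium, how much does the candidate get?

47

Round 2 (the employer proposes): the candidate gets 25 if talks fail, so the employer offers 25 and keeps 55.
Round 1 (the candidate proposes): the employer can get 55 next round, worth 0.6 × 55 = 33 now. The candidate offers 33 and keeps 80 − 33 = 47.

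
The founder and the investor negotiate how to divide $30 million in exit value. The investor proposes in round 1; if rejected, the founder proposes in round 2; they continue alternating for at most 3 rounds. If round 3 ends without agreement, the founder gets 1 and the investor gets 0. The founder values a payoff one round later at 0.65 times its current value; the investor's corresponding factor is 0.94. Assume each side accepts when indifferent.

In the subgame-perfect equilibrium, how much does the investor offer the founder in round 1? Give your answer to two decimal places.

1.78

Round 3 (the investor proposes): the founder gets 1 if talks fail, so the investor offers 1 and keeps 29.
Round 2 (the founder proposes): the investor can get 29 next round, worth 0.94 × 29 = 27.26 now; the founder offers that and keeps 2.74.
Round 1 (the investor proposes): the founder can get 2.74 next round, worth 0.65 × 2.74 = 1.781 now, so the investor offers 1.781, keeping 28.219.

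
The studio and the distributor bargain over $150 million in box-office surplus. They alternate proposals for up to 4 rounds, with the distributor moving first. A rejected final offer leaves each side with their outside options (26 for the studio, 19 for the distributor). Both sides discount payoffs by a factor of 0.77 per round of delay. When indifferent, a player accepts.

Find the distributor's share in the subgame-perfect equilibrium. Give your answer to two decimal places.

Work backward from the last round.
Round 4 (the studio proposes): the distributor gets 19 if talks fail, so the studio offers 19 and keeps 131.
Round 3 (the distributor proposes): the studio can get 131 next round, worth 0.77 × 131 = 100.87 now. The distributor offers 100.87 and keeps 150 − 100.87 = 49.13.
Round 2 (the studio proposes): the distributor can get 49.13 next round, worth 0.77 × 49.13 = 37.8301 now. The studio offers 37.8301 and keeps 150 − 37.8301 = 112.1699.
Round 1 (the distributor proposes): the studio can get 112.1699 next round, worth 0.77 × 112.1699 = 86.370823 now. The distributor offers 86.370823 and keeps 150 − 86.370823 = 63.629177.

63.63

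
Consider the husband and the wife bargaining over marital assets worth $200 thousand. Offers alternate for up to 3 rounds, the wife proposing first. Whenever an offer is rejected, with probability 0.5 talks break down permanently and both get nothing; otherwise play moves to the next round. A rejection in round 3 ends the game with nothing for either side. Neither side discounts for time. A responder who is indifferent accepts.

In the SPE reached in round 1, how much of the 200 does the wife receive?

150

Round 3 (the wife proposes): rejection yields 0 for the husband; the wife offers 0 and keeps 200.
Round 2 (the husband proposes): rejecting gives the wife an expected 0.5 × 200 = 100, so the husband offers 100, keeping 100.
Round 1 (the wife proposes): rejecting gives the husband an expected 0.5 × 100 = 50; the wife offers that and keeps 150.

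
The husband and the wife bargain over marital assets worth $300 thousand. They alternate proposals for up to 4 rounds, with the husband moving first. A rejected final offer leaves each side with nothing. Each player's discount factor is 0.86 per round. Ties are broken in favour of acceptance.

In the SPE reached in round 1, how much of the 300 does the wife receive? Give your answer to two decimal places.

Round 4 (the wife proposes): the husband will accept anything ≥ 0, so the wife offers 0 and keeps 300.
Round 3 (the husband proposes): the wife can get 300 next round, worth 0.86 × 300 = 258 now, so the husband offers 258, keeping 42.
Round 2 (the wife proposes): the husband can get 42 next round, worth 0.86 × 42 = 36.12 now. The wife offers 36.12 and keeps 300 − 36.12 = 263.88.
Round 1 (the husband proposes): the wife can get 263.88 next round, worth 0.86 × 263.88 = 226.9368 now; the husband offers that and keeps 73.0632.

226.94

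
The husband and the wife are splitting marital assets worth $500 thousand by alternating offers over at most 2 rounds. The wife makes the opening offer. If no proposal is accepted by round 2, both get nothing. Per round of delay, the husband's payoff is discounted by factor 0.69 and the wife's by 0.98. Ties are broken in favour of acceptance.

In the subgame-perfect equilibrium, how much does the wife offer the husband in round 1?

Round 2 (the husband proposes): rejection yields 0 for the wife; the husband offers 0 and keeps 500.
Round 1 (the wife proposes): the husband can get 500 next round, worth 0.69 × 500 = 345 now. The wife offers 345 and keeps 500 − 345 = 155.

345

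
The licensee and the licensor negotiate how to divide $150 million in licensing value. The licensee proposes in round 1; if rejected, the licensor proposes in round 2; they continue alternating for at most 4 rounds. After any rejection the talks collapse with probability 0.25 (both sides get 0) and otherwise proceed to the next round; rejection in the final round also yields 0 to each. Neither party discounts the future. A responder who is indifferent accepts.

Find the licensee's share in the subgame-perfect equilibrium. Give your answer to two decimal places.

58.59

Round 4 (the licensor proposes): rejection yields 0 for the licensee; the licensor offers 0 and keeps 150.
Round 3 (the licensee proposes): rejecting gives the licensor an expected 0.75 × 150 = 112.5; the licensee offers that and keeps 37.5.
Round 2 (the licensor proposes): rejecting gives the licensee an expected 0.75 × 37.5 = 28.125. The licensor offers 28.125 and keeps 150 − 28.125 = 121.875.
Round 1 (the licensee proposes): rejecting gives the licensor an expected 0.75 × 121.875 = 91.40625, so the licensee offers 91.40625, keeping 58.59375.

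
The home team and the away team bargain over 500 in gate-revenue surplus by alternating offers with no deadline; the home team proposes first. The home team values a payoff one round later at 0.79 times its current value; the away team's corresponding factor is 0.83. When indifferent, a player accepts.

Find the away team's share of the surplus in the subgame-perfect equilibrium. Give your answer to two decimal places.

253.12

Let x be the home team's share when the home team proposes and y be the away team's share when the away team proposes.
The away team accepts iff offered ≥ 0.83·y, so x = 500 − 0.83y. Symmetrically y = 500 − 0.79x.
Substituting: x = 500 − 0.83(500 − 0.79x), giving x(1 − 0.79·0.83) = 500(1 − 0.83).
So x = 500 × 0.17 / 0.3443 ≈ 246.8777, and the away team receives 500 − x ≈ 253.1223.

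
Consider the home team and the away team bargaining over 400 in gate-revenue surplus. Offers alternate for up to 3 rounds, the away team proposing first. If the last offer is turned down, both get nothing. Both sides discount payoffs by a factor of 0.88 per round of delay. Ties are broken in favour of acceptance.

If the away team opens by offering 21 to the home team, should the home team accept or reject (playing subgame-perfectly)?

Work out the home team's continuation value if the offer is rejected.
Round 3 (the away team proposes): the home team will accept anything ≥ 0, so the away team offers 0 and keeps 400.
Round 2 (the home team proposes): the away team can get 400 next round, worth 0.88 × 400 = 352 now, so the home team offers 352, keeping 48.
So by rejecting in round 1, the home team gets 48 next round, worth 0.88 × 48 = 42.24 now.
Offer 21 < 42.24, so the home team rejects.

Reject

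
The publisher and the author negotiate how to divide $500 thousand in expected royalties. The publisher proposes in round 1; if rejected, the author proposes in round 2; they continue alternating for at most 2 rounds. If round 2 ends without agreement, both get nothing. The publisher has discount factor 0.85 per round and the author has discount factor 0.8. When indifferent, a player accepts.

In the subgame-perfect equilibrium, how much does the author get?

Round 2 (the author proposes): the publisher will accept anything ≥ 0, so the author offers 0 and keeps 500.
Round 1 (the publisher proposes): the author can get 500 next round, worth 0.8 × 500 = 400 now; the publisher offers that and keeps 100.

400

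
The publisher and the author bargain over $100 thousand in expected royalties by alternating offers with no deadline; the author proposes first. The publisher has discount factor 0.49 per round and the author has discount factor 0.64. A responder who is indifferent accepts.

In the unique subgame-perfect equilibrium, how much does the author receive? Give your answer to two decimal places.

Let x be the author's share when the author proposes and y be the publisher's share when the publisher proposes.
The publisher accepts iff offered ≥ 0.49·y, so x = 100 − 0.49y. Symmetrically y = 100 − 0.64x.
Substituting: x = 100 − 0.49(100 − 0.64x), giving x(1 − 0.64·0.49) = 100(1 − 0.49).
So x = 100 × 0.51 / 0.6864 ≈ 74.3007, and the publisher receives 100 − x ≈ 25.6993.

74.30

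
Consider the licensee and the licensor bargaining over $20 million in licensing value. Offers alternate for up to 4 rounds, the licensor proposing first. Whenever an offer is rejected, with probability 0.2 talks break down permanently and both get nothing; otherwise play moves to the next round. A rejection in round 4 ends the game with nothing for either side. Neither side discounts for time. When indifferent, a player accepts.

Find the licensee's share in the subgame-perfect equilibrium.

13.44

Round 4 (the licensee proposes): rejection yields 0 for the licensor; the licensee offers 0 and keeps 20.
Round 3 (the licensor proposes): rejecting gives the licensee an expected 0.8 × 20 = 16; the licensor offers that and keeps 4.
Round 2 (the licensee proposes): rejecting gives the licensor an expected 0.8 × 4 = 3.2; the licensee offers that and keeps 16.8.
Round 1 (the licensor proposes): rejecting gives the licensee an expected 0.8 × 16.8 = 13.44, so the licensor offers 13.44, keeping 6.56.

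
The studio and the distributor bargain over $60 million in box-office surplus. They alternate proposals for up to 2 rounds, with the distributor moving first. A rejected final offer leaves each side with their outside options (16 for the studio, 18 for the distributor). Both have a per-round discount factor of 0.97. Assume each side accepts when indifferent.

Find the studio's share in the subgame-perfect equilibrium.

Round 2 (the studio proposes): the distributor gets 18 if talks fail, so the studio offers 18 and keeps 42.
Round 1 (the distributor proposes): the studio can get 42 next round, worth 0.97 × 42 = 40.74 now. The distributor offers 40.74 and keeps 60 − 40.74 = 19.26.

40.74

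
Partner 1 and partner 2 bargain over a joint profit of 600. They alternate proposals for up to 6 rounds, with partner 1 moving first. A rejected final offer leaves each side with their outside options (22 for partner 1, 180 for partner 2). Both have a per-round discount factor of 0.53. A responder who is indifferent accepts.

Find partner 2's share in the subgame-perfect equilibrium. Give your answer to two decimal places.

215.62

Round 6 (partner 2 proposes): partner 1 gets 22 if talks fail, so partner 2 offers 22 and keeps 578.
Round 5 (partner 1 proposes): partner 2 can get 578 next round, worth 0.53 × 578 = 306.34 now; partner 1 offers that and keeps 293.66.
Round 4 (partner 2 proposes): partner 1 can get 293.66 next round, worth 0.53 × 293.66 = 155.6398 now. Partner 2 offers 155.6398 and keeps 600 − 155.6398 = 444.3602.
Round 3 (partner 1 proposes): partner 2 can get 444.3602 next round, worth 0.53 × 444.3602 = 235.510906 now, so partner 1 offers 235.510906, keeping 364.489094.
Round 2 (partner 2 proposes): partner 1 can get 364.489094 next round, worth 0.53 × 364.489094 = 193.17921982 now; partner 2 offers that and keeps 406.82078018.
Round 1 (partner 1 proposes): partner 2 can get 406.82078018 next round, worth 0.53 × 406.82078018 = 215.6150134954 now. Partner 1 offers 215.6150134954 and keeps 600 − 215.6150134954 = 384.3849865046.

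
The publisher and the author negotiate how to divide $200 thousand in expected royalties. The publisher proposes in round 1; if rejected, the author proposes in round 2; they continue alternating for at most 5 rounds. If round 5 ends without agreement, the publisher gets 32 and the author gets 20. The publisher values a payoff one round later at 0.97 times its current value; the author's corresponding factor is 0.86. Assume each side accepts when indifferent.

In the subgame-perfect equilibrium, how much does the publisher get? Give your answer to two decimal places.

Round 5 (the publisher proposes): the author gets 20 if talks fail, so the publisher offers 20 and keeps 180.
Round 4 (the author proposes): the publisher can get 180 next round, worth 0.97 × 180 = 174.6 now, so the author offers 174.6, keeping 25.4.
Round 3 (the publisher proposes): the author can get 25.4 next round, worth 0.86 × 25.4 = 21.844 now, so the publisher offers 21.844, keeping 178.156.
Round 2 (the author proposes): the publisher can get 178.156 next round, worth 0.97 × 178.156 = 172.81132 now, so the author offers 172.81132, keeping 27.18868.
Round 1 (the publisher proposes): the author can get 27.18868 next round, worth 0.86 × 27.18868 = 23.3822648 now. The publisher offers 23.3822648 and keeps 200 − 23.3822648 = 176.6177352.

176.62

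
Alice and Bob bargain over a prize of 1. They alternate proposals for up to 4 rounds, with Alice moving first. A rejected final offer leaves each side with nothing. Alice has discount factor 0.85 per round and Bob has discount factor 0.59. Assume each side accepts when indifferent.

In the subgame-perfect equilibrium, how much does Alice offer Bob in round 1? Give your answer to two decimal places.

0.38

By backward induction:
Round 4 (Bob proposes): Alice will accept anything ≥ 0, so Bob offers 0 and keeps 1.
Round 3 (Alice proposes): Bob can get 1 next round, worth 0.59 × 1 = 0.59 now. Alice offers 0.59 and keeps 1 − 0.59 = 0.41.
Round 2 (Bob proposes): Alice can get 0.41 next round, worth 0.85 × 0.41 = 0.3485 now; Bob offers that and keeps 0.6515.
Round 1 (Alice proposes): Bob can get 0.6515 next round, worth 0.59 × 0.6515 = 0.384385 now. Alice offers 0.384385 and keeps 1 − 0.384385 = 0.615615.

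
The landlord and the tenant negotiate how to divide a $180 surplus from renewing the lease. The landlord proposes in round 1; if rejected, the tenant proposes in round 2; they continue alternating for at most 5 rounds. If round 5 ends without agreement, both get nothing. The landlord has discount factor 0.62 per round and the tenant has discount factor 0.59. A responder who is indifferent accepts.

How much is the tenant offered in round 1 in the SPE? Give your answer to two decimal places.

Round 5 (the landlord proposes): the tenant will accept anything ≥ 0, so the landlord offers 0 and keeps 180.
Round 4 (the tenant proposes): the landlord can get 180 next round, worth 0.62 × 180 = 111.6 now; the tenant offers that and keeps 68.4.
Round 3 (the landlord proposes): the tenant can get 68.4 next round, worth 0.59 × 68.4 = 40.356 now; the landlord offers that and keeps 139.644.
Round 2 (the tenant proposes): the landlord can get 139.644 next round, worth 0.62 × 139.644 = 86.57928 now. The tenant offers 86.57928 and keeps 180 − 86.57928 = 93.42072.
Round 1 (the landlord proposes): the tenant can get 93.42072 next round, worth 0.59 × 93.42072 = 55.1182248 now, so the landlord offers 55.1182248, keeping 124.8817752.

55.12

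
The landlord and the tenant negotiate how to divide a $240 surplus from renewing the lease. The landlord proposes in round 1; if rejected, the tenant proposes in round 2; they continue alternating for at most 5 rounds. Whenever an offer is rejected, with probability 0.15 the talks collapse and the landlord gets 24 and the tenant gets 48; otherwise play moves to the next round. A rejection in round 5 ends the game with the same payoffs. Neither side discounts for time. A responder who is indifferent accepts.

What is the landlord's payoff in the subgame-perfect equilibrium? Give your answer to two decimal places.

Round 5 (the landlord proposes): the tenant gets 48 if talks fail, so the landlord offers 48 and keeps 192.
Round 4 (the tenant proposes): rejecting gives the landlord an expected 0.85 × 192 + 0.15 × 24 = 166.8. The tenant offers 166.8 and keeps 240 − 166.8 = 73.2.
Round 3 (the landlord proposes): rejecting gives the tenant an expected 0.85 × 73.2 + 0.15 × 48 = 69.42, so the landlord offers 69.42, keeping 170.58.
Round 2 (the tenant proposes): rejecting gives the landlord an expected 0.85 × 170.58 + 0.15 × 24 = 148.593; the tenant offers that and keeps 91.407.
Round 1 (the landlord proposes): rejecting gives the tenant an expected 0.85 × 91.407 + 0.15 × 48 = 84.89595; the landlord offers that and keeps 155.10405.

155.10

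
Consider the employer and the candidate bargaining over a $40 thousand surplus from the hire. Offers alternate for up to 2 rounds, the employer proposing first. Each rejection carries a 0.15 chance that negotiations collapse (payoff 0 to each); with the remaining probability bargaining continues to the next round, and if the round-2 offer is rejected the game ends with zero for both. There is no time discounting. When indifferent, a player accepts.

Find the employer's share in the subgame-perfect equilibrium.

Round 2 (the candidate proposes): rejection yields 0 for the employer; the candidate offers 0 and keeps 40.
Round 1 (the employer proposes): rejecting gives the candidate an expected 0.85 × 40 = 34. The employer offers 34 and keeps 40 − 34 = 6.

6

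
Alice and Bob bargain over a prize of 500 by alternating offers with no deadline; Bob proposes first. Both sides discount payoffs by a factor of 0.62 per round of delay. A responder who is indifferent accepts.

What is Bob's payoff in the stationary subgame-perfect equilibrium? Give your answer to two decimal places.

308.64

Let x be Bob's share when Bob proposes and y be Alice's share when Alice proposes.
Alice accepts iff offered ≥ 0.62·y, so x = 500 − 0.62y. Symmetrically y = 500 − 0.62x.
Substituting: x = 500 − 0.62(500 − 0.62x), giving x(1 − 0.62·0.62) = 500(1 − 0.62).
So x = 500 × 0.38 / 0.6156 ≈ 308.6420, and Alice receives 500 − x ≈ 191.3580.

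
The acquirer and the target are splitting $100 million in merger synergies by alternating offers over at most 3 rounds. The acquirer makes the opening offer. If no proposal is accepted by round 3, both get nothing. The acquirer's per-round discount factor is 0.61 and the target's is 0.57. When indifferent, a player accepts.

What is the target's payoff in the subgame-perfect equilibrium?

22.23

Solve by backward induction from round 3.
Round 3 (the acquirer proposes): rejection yields 0 for the target; the acquirer offers 0 and keeps 100.
Round 2 (the target proposes): the acquirer can get 100 next round, worth 0.61 × 100 = 61 now, so the target offers 61, keeping 39.
Round 1 (the acquirer proposes): the target can get 39 next round, worth 0.57 × 39 = 22.23 now; the acquirer offers that and keeps 77.77.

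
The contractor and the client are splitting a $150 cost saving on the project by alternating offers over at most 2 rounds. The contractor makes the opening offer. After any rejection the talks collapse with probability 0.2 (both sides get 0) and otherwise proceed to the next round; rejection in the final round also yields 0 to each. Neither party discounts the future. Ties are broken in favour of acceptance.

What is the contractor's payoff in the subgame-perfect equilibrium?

Round 2 (the client proposes): the contractor will accept anything ≥ 0, so the client offers 0 and keeps 150.
Round 1 (the contractor proposes): rejecting gives the client an expected 0.8 × 150 = 120; the contractor offers that and keeps 30.

30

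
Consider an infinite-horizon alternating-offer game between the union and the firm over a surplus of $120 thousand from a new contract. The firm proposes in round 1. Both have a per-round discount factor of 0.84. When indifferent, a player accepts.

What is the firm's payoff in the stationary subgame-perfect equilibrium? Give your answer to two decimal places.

65.22

Let x be the firm's share when the firm proposes and y be the union's share when the union proposes.
The union accepts iff offered ≥ 0.84·y, so x = 120 − 0.84y. Symmetrically y = 120 − 0.84x.
Substituting: x = 120 − 0.84(120 − 0.84x), giving x(1 − 0.84·0.84) = 120(1 − 0.84).
So x = 120 × 0.16 / 0.2944 ≈ 65.2174, and the union receives 120 − x ≈ 54.7826.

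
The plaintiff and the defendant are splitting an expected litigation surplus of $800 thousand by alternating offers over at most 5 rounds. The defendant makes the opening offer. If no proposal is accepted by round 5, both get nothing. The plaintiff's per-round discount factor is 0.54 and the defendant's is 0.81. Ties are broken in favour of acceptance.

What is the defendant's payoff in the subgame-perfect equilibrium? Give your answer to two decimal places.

Round 5 (the defendant proposes): the plaintiff will accept anything ≥ 0, so the defendant offers 0 and keeps 800.
Round 4 (the plaintiff proposes): the defendant can get 800 next round, worth 0.81 × 800 = 648 now; the plaintiff offers that and keeps 152.
Round 3 (the defendant proposes): the plaintiff can get 152 next round, worth 0.54 × 152 = 82.08 now. The defendant offers 82.08 and keeps 800 − 82.08 = 717.92.
Round 2 (the plaintiff proposes): the defendant can get 717.92 next round, worth 0.81 × 717.92 = 581.5152 now. The plaintiff offers 581.5152 and keeps 800 − 581.5152 = 218.4848.
Round 1 (the defendant proposes): the plaintiff can get 218.4848 next round, worth 0.54 × 218.4848 = 117.981792 now, so the defendant offers 117.981792, keeping 682.018208.

682.02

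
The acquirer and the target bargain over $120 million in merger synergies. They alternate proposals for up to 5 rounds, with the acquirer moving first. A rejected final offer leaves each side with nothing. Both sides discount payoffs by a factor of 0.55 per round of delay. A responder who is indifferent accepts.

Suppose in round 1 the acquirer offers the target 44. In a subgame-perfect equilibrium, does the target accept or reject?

Accept

Work out the target's continuation value if the offer is rejected.
Round 5 (the acquirer proposes): the target will accept anything ≥ 0, so the acquirer offers 0 and keeps 120.
Round 4 (the target proposes): the acquirer can get 120 next round, worth 0.55 × 120 = 66 now. The target offers 66 and keeps 120 − 66 = 54.
Round 3 (the acquirer proposes): the target can get 54 next round, worth 0.55 × 54 = 29.7 now. The acquirer offers 29.7 and keeps 120 − 29.7 = 90.3.
Round 2 (the target proposes): the acquirer can get 90.3 next round, worth 0.55 × 90.3 = 49.665 now. The target offers 49.665 and keeps 120 − 49.665 = 70.335.
So by rejecting in round 1, the target gets 70.335 next round, worth 0.55 × 70.335 = 38.68425 now.
Offer 44 ≥ 38.68425, so the target accepts.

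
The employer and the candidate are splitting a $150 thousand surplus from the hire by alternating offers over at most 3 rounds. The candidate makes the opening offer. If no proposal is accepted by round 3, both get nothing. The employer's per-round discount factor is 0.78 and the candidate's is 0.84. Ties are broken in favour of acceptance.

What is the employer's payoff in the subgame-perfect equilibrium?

18.72

Round 3 (the candidate proposes): rejection yields 0 for the employer; the candidate offers 0 and keeps 150.
Round 2 (the employer proposes): the candidate can get 150 next round, worth 0.84 × 150 = 126 now. The employer offers 126 and keeps 150 − 126 = 24.
Round 1 (the candidate proposes): the employer can get 24 next round, worth 0.78 × 24 = 18.72 now; the candidate offers that and keeps 131.28.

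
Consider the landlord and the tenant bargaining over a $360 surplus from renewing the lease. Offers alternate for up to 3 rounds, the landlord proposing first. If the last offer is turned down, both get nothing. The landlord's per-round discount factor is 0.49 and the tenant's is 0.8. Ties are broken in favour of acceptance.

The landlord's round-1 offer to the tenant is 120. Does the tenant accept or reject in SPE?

Reject

Round 3 (the landlord proposes): rejection yields 0 for the tenant; the landlord offers 0 and keeps 360.
Round 2 (the tenant proposes): the landlord can get 360 next round, worth 0.49 × 360 = 176.4 now, so the tenant offers 176.4, keeping 183.6.
So by rejecting in round 1, the tenant gets 183.6 next round, worth 0.8 × 183.6 = 146.88 now.
Offer 120 < 146.88, so the tenant rejects.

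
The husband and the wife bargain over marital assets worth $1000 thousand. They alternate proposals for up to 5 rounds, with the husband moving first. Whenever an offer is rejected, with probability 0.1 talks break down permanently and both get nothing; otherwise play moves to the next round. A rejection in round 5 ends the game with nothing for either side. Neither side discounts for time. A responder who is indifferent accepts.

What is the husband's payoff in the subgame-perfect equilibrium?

837.1

Round 5 (the husband proposes): rejection yields 0 for the wife; the husband offers 0 and keeps 1000.
Round 4 (the wife proposes): rejecting gives the husband an expected 0.9 × 1000 = 900, so the wife offers 900, keeping 100.
Round 3 (the husband proposes): rejecting gives the wife an expected 0.9 × 100 = 90. The husband offers 90 and keeps 1000 − 90 = 910.
Round 2 (the wife proposes): rejecting gives the husband an expected 0.9 × 910 = 819, so the wife offers 819, keeping 181.
Round 1 (the husband proposes): rejecting gives the wife an expected 0.9 × 181 = 162.9. The husband offers 162.9 and keeps 1000 − 162.9 = 837.1.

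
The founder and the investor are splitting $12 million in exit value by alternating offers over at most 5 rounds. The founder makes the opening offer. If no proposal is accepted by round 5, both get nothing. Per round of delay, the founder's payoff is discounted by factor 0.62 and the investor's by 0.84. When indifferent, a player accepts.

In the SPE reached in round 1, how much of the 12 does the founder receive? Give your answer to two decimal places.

Round 5 (the founder proposes): the investor will accept anything ≥ 0, so the founder offers 0 and keeps 12.
Round 4 (the investor proposes): the founder can get 12 next round, worth 0.62 × 12 = 7.44 now; the investor offers that and keeps 4.56.
Round 3 (the founder proposes): the investor can get 4.56 next round, worth 0.84 × 4.56 = 3.8304 now; the founder offers that and keeps 8.1696.
Round 2 (the investor proposes): the founder can get 8.1696 next round, worth 0.62 × 8.1696 = 5.065152 now, so the investor offers 5.065152, keeping 6.934848.
Round 1 (the founder proposes): the investor can get 6.934848 next round, worth 0.84 × 6.934848 = 5.82527232 now. The founder offers 5.82527232 and keeps 12 − 5.82527232 = 6.17472768.

6.17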